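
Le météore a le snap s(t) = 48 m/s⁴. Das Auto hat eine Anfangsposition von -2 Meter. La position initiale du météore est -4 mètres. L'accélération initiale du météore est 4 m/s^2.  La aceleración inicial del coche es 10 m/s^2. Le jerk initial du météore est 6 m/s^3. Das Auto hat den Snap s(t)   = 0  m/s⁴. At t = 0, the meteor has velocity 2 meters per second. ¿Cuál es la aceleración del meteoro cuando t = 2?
Debemos encontrar la antiderivada de nuestra ecuación del snap s(t) = 48 2 veces. La integral del snap es la sacudida. Usando j(0) = 6, obtenemos j(t) = 48·t + 6. Integrando la sacudida y usando la condición inicial a(0) = 4, obtenemos a(t) = 24·t^2 + 6·t + 4. Tenemos la aceleración a(t) = 24·t^2 + 6·t + 4. Sustituyendo t = 2: a(2) = 112.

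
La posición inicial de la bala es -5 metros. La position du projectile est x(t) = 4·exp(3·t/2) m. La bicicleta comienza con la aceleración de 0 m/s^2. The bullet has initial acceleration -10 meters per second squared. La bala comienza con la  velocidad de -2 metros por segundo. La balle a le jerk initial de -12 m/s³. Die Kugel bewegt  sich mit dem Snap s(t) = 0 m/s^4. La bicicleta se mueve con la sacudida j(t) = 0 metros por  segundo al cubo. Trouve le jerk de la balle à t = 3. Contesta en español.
Partiendo del snap s(t) = 0, tomamos 1 antiderivada. La antiderivada del snap, con j(0) = -12, da la sacudida: j(t) = -12. De la ecuación de la sacudida j(t) = -12, sustituimos t = 3 para obtener j = -12.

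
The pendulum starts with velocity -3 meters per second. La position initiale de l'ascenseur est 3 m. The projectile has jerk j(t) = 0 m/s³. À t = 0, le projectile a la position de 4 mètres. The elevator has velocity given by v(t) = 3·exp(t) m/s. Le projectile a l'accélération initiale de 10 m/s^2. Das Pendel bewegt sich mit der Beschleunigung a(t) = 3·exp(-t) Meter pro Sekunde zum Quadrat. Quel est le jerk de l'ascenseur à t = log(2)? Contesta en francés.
Nous devons dériver notre équation de la vitesse v(t) = 3·exp(t) 2 fois. En prenant d/dt de v(t), nous trouvons a(t) = 3·exp(t). La dérivée de l'accélération donne le jerk: j(t) = 3·exp(t). Nous avons le jerk j(t) = 3·exp(t). En substituant t = log(2): j(log(2)) = 6.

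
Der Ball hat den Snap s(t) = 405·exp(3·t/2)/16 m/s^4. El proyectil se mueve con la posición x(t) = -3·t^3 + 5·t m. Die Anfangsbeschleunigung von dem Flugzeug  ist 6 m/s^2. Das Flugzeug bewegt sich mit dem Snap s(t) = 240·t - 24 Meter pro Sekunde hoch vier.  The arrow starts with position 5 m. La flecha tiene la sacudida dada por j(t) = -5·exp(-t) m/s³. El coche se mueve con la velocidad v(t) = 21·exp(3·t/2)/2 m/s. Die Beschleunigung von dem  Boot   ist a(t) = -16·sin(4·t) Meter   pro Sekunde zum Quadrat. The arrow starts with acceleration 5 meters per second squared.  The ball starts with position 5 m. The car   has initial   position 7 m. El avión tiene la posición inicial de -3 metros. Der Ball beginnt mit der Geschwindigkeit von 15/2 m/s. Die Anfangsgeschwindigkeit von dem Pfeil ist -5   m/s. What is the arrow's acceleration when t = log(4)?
To solve this, we need to take 1 integral of our jerk equation j(t) = -5·exp(-t). The antiderivative of jerk, with a(0) = 5, gives acceleration: a(t) = 5·exp(-t). Using a(t) = 5·exp(-t) and substituting t = log(4), we find a = 5/4.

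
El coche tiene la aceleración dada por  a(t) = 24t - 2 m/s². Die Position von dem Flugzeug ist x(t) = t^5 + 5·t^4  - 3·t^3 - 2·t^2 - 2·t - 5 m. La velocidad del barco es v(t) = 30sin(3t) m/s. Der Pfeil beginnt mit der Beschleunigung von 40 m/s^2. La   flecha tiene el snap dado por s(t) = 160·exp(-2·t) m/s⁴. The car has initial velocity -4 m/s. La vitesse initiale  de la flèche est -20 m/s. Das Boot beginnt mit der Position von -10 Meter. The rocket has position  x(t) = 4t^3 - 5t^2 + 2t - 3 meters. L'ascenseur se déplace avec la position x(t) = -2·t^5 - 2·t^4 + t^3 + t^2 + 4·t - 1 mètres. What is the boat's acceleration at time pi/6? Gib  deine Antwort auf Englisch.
Starting from velocity v(t) = 30·sin(3·t), we take 1 derivative. Differentiating velocity, we get acceleration: a(t) = 90·cos(3·t). We have acceleration a(t) = 90·cos(3·t). Substituting t = pi/6: a(pi/6) = 0.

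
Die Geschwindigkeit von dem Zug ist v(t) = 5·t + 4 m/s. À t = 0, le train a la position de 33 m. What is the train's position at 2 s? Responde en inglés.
To solve this, we need to take 1 antiderivative of our velocity equation v(t) = 5·t + 4. The integral of velocity is position. Using x(0) = 33, we get x(t) = 5·t^2/2 + 4·t + 33. We have position x(t) = 5·t^2/2 + 4·t + 33. Substituting t = 2: x(2) = 51.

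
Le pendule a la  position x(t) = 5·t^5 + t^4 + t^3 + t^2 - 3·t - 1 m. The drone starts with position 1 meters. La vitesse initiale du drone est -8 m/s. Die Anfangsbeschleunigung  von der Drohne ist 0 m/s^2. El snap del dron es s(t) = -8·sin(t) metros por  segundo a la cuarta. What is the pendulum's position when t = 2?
From the given position equation x(t) = 5·t^5 + t^4 + t^3 + t^2 - 3·t - 1, we substitute t = 2 to get x = 181.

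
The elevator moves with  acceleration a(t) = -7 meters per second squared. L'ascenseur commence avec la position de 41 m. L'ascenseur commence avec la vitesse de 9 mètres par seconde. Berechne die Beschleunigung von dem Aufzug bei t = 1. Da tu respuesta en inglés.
From the given acceleration equation a(t) = -7, we substitute t = 1 to get a = -7.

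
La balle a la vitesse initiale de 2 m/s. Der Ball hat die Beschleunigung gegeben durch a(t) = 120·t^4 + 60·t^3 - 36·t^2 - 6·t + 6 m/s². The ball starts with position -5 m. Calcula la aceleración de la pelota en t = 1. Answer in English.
Using a(t) = 120·t^4 + 60·t^3 - 36·t^2 - 6·t + 6 and substituting t = 1, we find a = 144.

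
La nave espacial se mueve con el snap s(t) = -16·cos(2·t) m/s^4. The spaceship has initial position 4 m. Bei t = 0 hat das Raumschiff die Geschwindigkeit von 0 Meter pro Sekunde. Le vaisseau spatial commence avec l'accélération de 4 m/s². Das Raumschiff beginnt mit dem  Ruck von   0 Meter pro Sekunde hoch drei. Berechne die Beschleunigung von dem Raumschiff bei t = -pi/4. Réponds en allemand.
Ausgehend von dem Snap s(t) = -16·cos(2·t), nehmen wir 2 Stammfunktionen. Die Stammfunktion von dem Snap, mit j(0) = 0, ergibt den Ruck: j(t) = -8·sin(2·t). Die Stammfunktion von dem Ruck ist die Beschleunigung. Mit a(0) = 4 erhalten wir a(t) = 4·cos(2·t). Aus der Gleichung für die Beschleunigung a(t) = 4·cos(2·t), setzen wir t = -pi/4 ein und erhalten a = 0.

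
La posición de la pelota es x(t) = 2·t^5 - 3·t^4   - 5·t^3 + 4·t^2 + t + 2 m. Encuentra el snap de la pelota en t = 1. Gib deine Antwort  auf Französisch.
Pour résoudre ceci, nous devons prendre 4 dérivées de notre équation de la position x(t) = 2·t^5 - 3·t^4 - 5·t^3 + 4·t^2 + t + 2. La dérivée de la position donne la vitesse: v(t) = 10·t^4 - 12·t^3 - 15·t^2 + 8·t + 1. La dérivée de la vitesse donne l'accélération: a(t) = 40·t^3 - 36·t^2 - 30·t + 8. En dérivant l'accélération, nous obtenons le jerk: j(t) = 120·t^2 - 72·t - 30. En prenant d/dt de j(t), nous trouvons s(t) = 240·t - 72. Nous avons le snap s(t) = 240·t - 72. En substituant t = 1: s(1) = 168.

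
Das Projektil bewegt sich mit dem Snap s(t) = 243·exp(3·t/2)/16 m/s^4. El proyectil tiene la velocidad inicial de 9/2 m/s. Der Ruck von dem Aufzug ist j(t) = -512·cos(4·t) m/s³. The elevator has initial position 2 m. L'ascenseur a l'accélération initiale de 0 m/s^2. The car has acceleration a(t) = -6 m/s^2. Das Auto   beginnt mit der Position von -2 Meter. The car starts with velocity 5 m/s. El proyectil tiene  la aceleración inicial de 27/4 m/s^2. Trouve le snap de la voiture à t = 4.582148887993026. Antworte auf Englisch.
Starting from acceleration a(t) = -6, we take 2 derivatives. Taking d/dt of a(t), we find j(t) = 0. Differentiating jerk, we get snap: s(t) = 0. From the given snap equation s(t) = 0, we substitute t = 4.582148887993026 to get s = 0.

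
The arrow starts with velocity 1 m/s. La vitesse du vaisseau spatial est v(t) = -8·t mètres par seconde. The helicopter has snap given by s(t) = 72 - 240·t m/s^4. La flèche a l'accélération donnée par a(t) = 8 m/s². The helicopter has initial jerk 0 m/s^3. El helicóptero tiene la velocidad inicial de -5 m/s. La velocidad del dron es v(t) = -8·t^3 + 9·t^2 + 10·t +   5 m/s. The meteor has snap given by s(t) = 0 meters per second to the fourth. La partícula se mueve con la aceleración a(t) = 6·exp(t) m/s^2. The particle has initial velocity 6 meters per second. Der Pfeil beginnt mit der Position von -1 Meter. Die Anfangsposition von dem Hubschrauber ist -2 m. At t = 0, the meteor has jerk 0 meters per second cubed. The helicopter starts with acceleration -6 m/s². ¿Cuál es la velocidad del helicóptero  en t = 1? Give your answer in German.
Um dies zu lösen, müssen wir 3 Stammfunktionen unserer Gleichung für den Snap s(t) = 72 - 240·t finden. Durch Integration von dem Snap und Verwendung der Anfangsbedingung j(0) = 0, erhalten wir j(t) = 24·t·(3 - 5·t). Durch Integration von dem Ruck und Verwendung der Anfangsbedingung a(0) = -6, erhalten wir a(t) = -40·t^3 + 36·t^2 - 6. Durch Integration von der Beschleunigung und Verwendung der Anfangsbedingung v(0) = -5, erhalten wir v(t) = -10·t^4 + 12·t^3 - 6·t - 5. Wir haben die Geschwindigkeit v(t) = -10·t^4 + 12·t^3 - 6·t - 5. Durch Einsetzen von t = 1: v(1) = -9.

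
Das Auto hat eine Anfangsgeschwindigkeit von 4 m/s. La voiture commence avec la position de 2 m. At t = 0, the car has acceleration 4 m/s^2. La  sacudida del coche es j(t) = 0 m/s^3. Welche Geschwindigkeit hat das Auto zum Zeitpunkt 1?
Wir müssen unsere Gleichung für den Ruck j(t) = 0 2-mal integrieren. Durch Integration von dem Ruck und Verwendung der Anfangsbedingung a(0) = 4, erhalten wir a(t) = 4. Mit ∫a(t)dt und Anwendung von v(0) = 4, finden wir v(t) = 4·t + 4. Mit v(t) = 4·t + 4 und Einsetzen von t = 1, finden wir v = 8.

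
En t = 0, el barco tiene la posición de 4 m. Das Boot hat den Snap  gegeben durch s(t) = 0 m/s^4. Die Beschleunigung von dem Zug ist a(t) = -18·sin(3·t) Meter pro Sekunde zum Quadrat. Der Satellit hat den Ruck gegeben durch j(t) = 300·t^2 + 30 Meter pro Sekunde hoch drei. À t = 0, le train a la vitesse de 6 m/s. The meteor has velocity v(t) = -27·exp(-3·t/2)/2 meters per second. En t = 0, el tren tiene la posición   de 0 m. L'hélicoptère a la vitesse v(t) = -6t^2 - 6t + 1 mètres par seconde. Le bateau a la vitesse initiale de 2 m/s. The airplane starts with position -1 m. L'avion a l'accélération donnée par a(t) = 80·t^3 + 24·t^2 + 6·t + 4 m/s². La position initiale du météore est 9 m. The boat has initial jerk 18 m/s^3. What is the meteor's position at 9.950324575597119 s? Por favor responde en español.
Debemos encontrar la antiderivada de nuestra ecuación de la velocidad v(t) = -27·exp(-3·t/2)/2 1 vez. Tomando ∫v(t)dt y aplicando x(0) = 9, encontramos x(t) = 9·exp(-3·t/2). De la ecuación de la posición x(t) = 9·exp(-3·t/2), sustituimos t = 9.950324575597119 para obtener x = 0.00000296610092932601.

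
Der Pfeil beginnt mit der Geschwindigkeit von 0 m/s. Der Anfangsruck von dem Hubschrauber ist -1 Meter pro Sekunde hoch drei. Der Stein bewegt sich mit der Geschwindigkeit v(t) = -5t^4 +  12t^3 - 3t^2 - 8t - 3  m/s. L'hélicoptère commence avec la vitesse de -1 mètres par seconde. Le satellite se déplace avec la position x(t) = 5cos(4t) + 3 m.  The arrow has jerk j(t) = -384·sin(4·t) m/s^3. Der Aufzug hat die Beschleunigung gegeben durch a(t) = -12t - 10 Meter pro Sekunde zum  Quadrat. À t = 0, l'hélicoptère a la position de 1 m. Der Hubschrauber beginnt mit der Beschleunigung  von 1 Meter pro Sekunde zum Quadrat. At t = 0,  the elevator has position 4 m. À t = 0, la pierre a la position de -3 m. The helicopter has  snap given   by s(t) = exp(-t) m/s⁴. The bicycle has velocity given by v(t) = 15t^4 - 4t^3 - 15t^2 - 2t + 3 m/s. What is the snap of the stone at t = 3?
To solve this, we need to take 3 derivatives of our velocity equation v(t) = -5·t^4 + 12·t^3 - 3·t^2 - 8·t - 3. Differentiating velocity, we get acceleration: a(t) = -20·t^3 + 36·t^2 - 6·t - 8. Differentiating acceleration, we get jerk: j(t) = -60·t^2 + 72·t - 6. The derivative of jerk gives snap: s(t) = 72 - 120·t. From the given snap equation s(t) = 72 - 120·t, we substitute t = 3 to get s = -288.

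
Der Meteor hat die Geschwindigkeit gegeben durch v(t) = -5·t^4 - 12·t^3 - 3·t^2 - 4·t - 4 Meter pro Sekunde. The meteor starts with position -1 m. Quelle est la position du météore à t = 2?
Nous devons intégrer notre équation de la vitesse v(t) = -5·t^4 - 12·t^3 - 3·t^2 - 4·t - 4 1 fois. En intégrant la vitesse et en utilisant la condition initiale x(0) = -1, nous obtenons x(t) = -t^5 - 3·t^4 - t^3 - 2·t^2 - 4·t - 1. En utilisant x(t) = -t^5 - 3·t^4 - t^3 - 2·t^2 - 4·t - 1 et en substituant t = 2, nous trouvons x = -105.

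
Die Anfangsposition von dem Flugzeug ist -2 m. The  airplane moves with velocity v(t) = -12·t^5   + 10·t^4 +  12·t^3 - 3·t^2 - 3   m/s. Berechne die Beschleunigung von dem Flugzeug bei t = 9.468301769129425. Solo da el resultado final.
Die Antwort ist -445090.380605204.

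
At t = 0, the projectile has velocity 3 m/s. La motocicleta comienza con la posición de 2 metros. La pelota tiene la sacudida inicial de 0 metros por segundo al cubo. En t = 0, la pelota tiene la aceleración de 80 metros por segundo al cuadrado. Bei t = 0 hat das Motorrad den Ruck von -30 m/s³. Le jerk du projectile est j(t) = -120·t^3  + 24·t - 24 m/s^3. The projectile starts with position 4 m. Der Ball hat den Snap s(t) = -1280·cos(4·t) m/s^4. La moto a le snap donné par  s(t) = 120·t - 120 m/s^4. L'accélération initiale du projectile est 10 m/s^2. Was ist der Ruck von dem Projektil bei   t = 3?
Mit j(t) = -120·t^3 + 24·t - 24 und Einsetzen von t = 3, finden wir j = -3192.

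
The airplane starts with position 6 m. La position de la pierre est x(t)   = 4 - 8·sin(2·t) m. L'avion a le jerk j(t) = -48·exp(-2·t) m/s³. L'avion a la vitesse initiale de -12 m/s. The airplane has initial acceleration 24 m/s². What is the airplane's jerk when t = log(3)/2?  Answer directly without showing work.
j(log(3)/2) = -16.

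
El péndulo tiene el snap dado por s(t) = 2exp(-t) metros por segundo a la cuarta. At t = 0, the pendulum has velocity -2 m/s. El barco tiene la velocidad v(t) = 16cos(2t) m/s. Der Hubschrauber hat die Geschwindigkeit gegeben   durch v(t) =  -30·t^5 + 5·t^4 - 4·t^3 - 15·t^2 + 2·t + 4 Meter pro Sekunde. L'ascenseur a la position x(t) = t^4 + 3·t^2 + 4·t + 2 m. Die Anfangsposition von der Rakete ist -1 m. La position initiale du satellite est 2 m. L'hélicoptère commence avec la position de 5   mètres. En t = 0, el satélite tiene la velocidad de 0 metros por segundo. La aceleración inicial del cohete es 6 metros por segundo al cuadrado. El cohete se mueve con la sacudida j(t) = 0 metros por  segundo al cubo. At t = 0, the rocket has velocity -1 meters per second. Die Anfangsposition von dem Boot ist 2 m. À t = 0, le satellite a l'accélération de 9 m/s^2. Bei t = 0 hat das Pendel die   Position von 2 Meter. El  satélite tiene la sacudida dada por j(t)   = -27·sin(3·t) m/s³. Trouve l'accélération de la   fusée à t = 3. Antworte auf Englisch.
We need to integrate our jerk equation j(t) = 0 1 time. Integrating jerk and using the initial condition a(0) = 6, we get a(t) = 6. From the given acceleration equation a(t) = 6, we substitute t = 3 to get a = 6.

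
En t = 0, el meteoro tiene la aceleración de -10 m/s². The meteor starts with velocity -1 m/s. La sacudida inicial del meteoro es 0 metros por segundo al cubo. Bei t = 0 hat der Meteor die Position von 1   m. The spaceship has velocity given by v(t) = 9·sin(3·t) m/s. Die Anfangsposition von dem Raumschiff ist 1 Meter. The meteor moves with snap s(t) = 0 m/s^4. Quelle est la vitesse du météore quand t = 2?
Nous devons trouver l'intégrale de notre équation du snap s(t) = 0 3 fois. L'intégrale du snap, avec j(0) = 0, donne le jerk: j(t) = 0. La primitive du jerk, avec a(0) = -10, donne l'accélération: a(t) = -10. En intégrant l'accélération et en utilisant la condition initiale v(0) = -1, nous obtenons v(t) = -10·t - 1. De l'équation de la vitesse v(t) = -10·t - 1, nous substituons t = 2 pour obtenir v = -21.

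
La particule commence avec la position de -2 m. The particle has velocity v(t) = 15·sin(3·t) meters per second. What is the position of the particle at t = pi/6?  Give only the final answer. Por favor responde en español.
La posición en t = pi/6 es x = 3.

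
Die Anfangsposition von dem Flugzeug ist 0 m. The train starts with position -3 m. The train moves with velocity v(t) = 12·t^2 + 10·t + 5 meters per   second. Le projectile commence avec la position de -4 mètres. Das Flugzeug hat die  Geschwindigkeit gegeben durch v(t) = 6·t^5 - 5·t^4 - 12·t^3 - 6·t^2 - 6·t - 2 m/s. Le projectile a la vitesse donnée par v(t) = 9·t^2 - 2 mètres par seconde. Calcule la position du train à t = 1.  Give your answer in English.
To solve this, we need to take 1 antiderivative of our velocity equation v(t) = 12·t^2 + 10·t + 5. Integrating velocity and using the initial condition x(0) = -3, we get x(t) = 4·t^3 + 5·t^2 + 5·t - 3. We have position x(t) = 4·t^3 + 5·t^2 + 5·t - 3. Substituting t = 1: x(1) = 11.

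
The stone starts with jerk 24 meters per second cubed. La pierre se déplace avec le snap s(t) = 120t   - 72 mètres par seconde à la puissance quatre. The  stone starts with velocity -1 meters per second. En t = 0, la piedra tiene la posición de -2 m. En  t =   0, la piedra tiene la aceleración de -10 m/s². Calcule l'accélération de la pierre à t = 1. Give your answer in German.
Wir müssen unsere Gleichung für den Snap s(t) = 120·t - 72 2-mal integrieren. Das Integral von dem Snap ist der Ruck. Mit j(0) = 24 erhalten wir j(t) = 60·t^2 - 72·t + 24. Mit ∫j(t)dt und Anwendung von a(0) = -10, finden wir a(t) = 20·t^3 - 36·t^2 + 24·t - 10. Wir haben die Beschleunigung a(t) = 20·t^3 - 36·t^2 + 24·t - 10. Durch Einsetzen von t = 1: a(1) = -2.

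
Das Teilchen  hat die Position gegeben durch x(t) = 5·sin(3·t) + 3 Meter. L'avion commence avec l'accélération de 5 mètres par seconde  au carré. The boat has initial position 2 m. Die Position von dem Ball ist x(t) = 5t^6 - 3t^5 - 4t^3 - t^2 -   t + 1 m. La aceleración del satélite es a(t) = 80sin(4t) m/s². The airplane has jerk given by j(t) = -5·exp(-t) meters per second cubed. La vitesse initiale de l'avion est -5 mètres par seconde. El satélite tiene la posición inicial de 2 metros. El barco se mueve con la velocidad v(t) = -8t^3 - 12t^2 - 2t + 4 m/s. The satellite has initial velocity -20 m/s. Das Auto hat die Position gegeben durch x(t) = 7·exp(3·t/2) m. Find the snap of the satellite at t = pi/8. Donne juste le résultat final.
s(pi/8) = -1280.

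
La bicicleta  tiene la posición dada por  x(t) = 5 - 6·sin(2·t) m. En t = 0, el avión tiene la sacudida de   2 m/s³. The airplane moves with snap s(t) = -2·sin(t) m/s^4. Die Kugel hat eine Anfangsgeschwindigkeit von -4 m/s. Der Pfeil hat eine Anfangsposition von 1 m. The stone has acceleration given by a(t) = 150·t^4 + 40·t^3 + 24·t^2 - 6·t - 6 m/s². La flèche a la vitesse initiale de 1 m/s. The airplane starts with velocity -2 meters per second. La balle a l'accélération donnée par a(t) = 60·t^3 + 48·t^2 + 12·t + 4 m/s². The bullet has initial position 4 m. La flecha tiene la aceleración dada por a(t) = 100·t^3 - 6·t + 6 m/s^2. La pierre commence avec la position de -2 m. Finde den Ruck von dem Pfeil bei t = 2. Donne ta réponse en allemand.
Wir müssen unsere Gleichung für die Beschleunigung a(t) = 100·t^3 - 6·t + 6 1-mal ableiten. Durch Ableiten von der Beschleunigung erhalten wir den Ruck: j(t) = 300·t^2 - 6. Aus der Gleichung für den Ruck j(t) = 300·t^2 - 6, setzen wir t = 2 ein und erhalten j = 1194.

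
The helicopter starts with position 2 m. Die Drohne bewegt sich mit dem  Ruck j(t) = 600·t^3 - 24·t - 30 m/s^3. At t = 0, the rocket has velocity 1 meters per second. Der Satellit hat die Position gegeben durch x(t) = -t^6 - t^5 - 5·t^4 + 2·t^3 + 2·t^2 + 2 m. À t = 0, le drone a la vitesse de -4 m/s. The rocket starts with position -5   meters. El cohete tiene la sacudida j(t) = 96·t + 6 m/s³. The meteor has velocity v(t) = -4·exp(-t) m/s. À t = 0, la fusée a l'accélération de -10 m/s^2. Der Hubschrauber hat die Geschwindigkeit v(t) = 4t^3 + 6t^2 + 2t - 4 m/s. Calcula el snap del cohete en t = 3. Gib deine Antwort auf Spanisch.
Debemos derivar nuestra ecuación de la sacudida j(t) = 96·t + 6 1 vez. Derivando la sacudida, obtenemos el snap: s(t) = 96. De la ecuación del snap s(t) = 96, sustituimos t = 3 para obtener s = 96.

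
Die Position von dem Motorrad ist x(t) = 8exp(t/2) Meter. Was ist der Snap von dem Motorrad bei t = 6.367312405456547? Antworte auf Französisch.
En partant de la position x(t) = 8·exp(t/2), nous prenons 4 dérivées. La dérivée de la position donne la vitesse: v(t) = 4·exp(t/2). En dérivant la vitesse, nous obtenons l'accélération: a(t) = 2·exp(t/2). La dérivée de l'accélération donne le jerk: j(t) = exp(t/2). La dérivée du jerk donne le snap: s(t) = exp(t/2)/2. En utilisant s(t) = exp(t/2)/2 et en substituant t = 6.367312405456547, nous trouvons s = 12.0674171401933.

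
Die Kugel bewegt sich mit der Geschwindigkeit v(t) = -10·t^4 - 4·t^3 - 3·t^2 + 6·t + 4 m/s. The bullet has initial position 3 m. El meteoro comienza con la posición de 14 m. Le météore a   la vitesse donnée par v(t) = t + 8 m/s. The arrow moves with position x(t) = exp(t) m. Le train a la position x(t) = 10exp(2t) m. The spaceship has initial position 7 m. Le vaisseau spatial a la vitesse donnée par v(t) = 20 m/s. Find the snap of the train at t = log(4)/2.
To solve this, we need to take 4 derivatives of our position equation x(t) = 10·exp(2·t). Taking d/dt of x(t), we find v(t) = 20·exp(2·t). Taking d/dt of v(t), we find a(t) = 40·exp(2·t). Differentiating acceleration, we get jerk: j(t) = 80·exp(2·t). Differentiating jerk, we get snap: s(t) = 160·exp(2·t). From the given snap equation s(t) = 160·exp(2·t), we substitute t = log(4)/2 to get s = 640.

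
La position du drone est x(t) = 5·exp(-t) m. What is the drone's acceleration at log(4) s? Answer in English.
Starting from position x(t) = 5·exp(-t), we take 2 derivatives. The derivative of position gives velocity: v(t) = -5·exp(-t). The derivative of velocity gives acceleration: a(t) = 5·exp(-t). From the given acceleration equation a(t) = 5·exp(-t), we substitute t = log(4) to get a = 5/4.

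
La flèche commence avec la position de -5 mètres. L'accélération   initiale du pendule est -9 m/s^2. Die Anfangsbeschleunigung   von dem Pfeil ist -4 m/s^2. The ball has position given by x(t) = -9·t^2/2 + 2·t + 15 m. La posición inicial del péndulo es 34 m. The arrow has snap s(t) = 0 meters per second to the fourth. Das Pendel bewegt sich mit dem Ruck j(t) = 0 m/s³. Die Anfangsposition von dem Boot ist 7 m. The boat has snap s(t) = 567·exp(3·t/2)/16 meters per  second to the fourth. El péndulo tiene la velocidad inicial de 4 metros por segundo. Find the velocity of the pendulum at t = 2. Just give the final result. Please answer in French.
La vitesse à t = 2 est v = -14.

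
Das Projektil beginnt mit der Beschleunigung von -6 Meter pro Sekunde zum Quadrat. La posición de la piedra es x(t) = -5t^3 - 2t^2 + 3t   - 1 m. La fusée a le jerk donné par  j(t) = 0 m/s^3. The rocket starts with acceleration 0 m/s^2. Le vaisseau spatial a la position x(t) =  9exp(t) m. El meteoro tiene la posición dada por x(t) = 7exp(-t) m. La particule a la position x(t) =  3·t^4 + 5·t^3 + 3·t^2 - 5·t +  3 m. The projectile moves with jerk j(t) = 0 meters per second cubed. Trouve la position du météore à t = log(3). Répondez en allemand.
Aus der Gleichung für die Position x(t) = 7·exp(-t), setzen wir t = log(3) ein und erhalten x = 7/3.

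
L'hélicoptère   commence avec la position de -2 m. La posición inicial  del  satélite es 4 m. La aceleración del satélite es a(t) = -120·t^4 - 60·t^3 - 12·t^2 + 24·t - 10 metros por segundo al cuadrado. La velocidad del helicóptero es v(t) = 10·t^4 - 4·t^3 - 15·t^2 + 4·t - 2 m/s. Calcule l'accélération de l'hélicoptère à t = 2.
En partant de la vitesse v(t) = 10·t^4 - 4·t^3 - 15·t^2 + 4·t - 2, nous prenons 1 dérivée. La dérivée de la vitesse donne l'accélération: a(t) = 40·t^3 - 12·t^2 - 30·t + 4. En utilisant a(t) = 40·t^3 - 12·t^2 - 30·t + 4 et en substituant t = 2, nous trouvons a = 216.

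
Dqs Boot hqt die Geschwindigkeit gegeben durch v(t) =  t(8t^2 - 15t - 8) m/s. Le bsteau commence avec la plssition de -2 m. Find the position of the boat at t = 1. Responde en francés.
Nous devons intégrer notre équation de la vitesse v(t) = t·(8·t^2 - 15·t - 8) 1 fois. En prenant ∫v(t)dt et en appliquant x(0) = -2, nous trouvons x(t) = 2·t^4 - 5·t^3 - 4·t^2 - 2. Nous avons la position x(t) = 2·t^4 - 5·t^3 - 4·t^2 - 2. En substituant t = 1: x(1) = -9.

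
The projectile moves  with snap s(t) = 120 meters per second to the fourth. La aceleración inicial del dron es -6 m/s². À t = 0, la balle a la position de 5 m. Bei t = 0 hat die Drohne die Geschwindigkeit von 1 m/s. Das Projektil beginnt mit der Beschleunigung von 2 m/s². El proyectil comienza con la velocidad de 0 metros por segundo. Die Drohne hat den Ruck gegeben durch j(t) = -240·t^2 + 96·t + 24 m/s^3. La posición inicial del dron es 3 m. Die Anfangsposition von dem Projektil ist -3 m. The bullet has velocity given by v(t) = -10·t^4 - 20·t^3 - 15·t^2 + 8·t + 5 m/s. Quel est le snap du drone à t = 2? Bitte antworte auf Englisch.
We must differentiate our jerk equation j(t) = -240·t^2 + 96·t + 24 1 time. The derivative of jerk gives snap: s(t) = 96 - 480·t. From the given snap equation s(t) = 96 - 480·t, we substitute t = 2 to get s = -864.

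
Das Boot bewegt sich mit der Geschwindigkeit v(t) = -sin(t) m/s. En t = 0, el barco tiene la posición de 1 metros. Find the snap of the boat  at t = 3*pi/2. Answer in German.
Wir müssen unsere Gleichung für die Geschwindigkeit v(t) = -sin(t) 3-mal ableiten. Die Ableitung von der Geschwindigkeit ergibt die Beschleunigung: a(t) = -cos(t). Die Ableitung von der Beschleunigung ergibt den Ruck: j(t) = sin(t). Die Ableitung von dem Ruck ergibt den Snap: s(t) = cos(t). Wir haben den Snap s(t) = cos(t). Durch Einsetzen von t = 3*pi/2: s(3*pi/2) = 0.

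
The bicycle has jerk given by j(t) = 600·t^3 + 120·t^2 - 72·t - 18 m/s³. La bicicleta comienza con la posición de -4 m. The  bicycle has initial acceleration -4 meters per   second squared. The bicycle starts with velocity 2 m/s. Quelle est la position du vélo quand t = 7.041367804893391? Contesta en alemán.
Ausgehend von dem Ruck j(t) = 600·t^3 + 120·t^2 - 72·t - 18, nehmen wir 3 Integrale. Mit ∫j(t)dt und Anwendung von a(0) = -4, finden wir a(t) = 150·t^4 + 40·t^3 - 36·t^2 - 18·t - 4. Das Integral von der Beschleunigung, mit v(0) = 2, ergibt die Geschwindigkeit: v(t) = 30·t^5 + 10·t^4 - 12·t^3 - 9·t^2 - 4·t + 2. Die Stammfunktion von der Geschwindigkeit ist die Position. Mit x(0) = -4 erhalten wir x(t) = 5·t^6 + 2·t^5 - 3·t^4 - 3·t^3 - 2·t^2 + 2·t - 4. Mit x(t) = 5·t^6 + 2·t^5 - 3·t^4 - 3·t^3 - 2·t^2 + 2·t - 4 und Einsetzen von t = 7.041367804893391, finden wir x = 635521.496023571.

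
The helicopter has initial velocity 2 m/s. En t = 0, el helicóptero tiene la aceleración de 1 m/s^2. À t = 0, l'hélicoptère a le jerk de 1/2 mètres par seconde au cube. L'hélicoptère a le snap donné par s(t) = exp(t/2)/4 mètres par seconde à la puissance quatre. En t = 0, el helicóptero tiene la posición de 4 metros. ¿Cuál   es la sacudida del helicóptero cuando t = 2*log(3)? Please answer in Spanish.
Para resolver esto, necesitamos tomar 1 antiderivada de nuestra ecuación del snap s(t) = exp(t/2)/4. La antiderivada del snap, con j(0) = 1/2, da la sacudida: j(t) = exp(t/2)/2. Usando j(t) = exp(t/2)/2 y sustituyendo t = 2*log(3), encontramos j = 3/2.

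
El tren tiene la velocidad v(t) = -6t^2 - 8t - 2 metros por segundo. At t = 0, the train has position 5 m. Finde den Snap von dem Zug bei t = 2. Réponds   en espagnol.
Debemos derivar nuestra ecuación de la velocidad v(t) = -6·t^2 - 8·t - 2 3 veces. Tomando d/dt de v(t), encontramos a(t) = -12·t - 8. Tomando d/dt de a(t), encontramos j(t) = -12. La derivada de la sacudida da el snap: s(t) = 0. Usando s(t) = 0 y sustituyendo t = 2, encontramos s = 0.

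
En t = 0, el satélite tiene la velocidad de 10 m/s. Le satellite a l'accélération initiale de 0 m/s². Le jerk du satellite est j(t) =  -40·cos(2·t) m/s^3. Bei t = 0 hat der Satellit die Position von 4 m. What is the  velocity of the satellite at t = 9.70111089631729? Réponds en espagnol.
Necesitamos integrar nuestra ecuación de la sacudida j(t) = -40·cos(2·t) 2 veces. La antiderivada de la sacudida es la aceleración. Usando a(0) = 0, obtenemos a(t) = -20·sin(2·t). La integral de la aceleración, con v(0) = 10, da la velocidad: v(t) = 10·cos(2·t). De la ecuación de la velocidad v(t) = 10·cos(2·t), sustituimos t = 9.70111089631729 para obtener v = 8.51128077546089.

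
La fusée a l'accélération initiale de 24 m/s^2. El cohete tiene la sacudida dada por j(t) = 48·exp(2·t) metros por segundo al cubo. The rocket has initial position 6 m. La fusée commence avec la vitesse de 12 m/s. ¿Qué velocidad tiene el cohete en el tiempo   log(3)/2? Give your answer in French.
Nous devons intégrer notre équation du jerk j(t) = 48·exp(2·t) 2 fois. En intégrant le jerk et en utilisant la condition initiale a(0) = 24, nous obtenons a(t) = 24·exp(2·t). La primitive de l'accélération, avec v(0) = 12, donne la vitesse: v(t) = 12·exp(2·t). De l'équation de la vitesse v(t) = 12·exp(2·t), nous substituons t = log(3)/2 pour obtenir v = 36.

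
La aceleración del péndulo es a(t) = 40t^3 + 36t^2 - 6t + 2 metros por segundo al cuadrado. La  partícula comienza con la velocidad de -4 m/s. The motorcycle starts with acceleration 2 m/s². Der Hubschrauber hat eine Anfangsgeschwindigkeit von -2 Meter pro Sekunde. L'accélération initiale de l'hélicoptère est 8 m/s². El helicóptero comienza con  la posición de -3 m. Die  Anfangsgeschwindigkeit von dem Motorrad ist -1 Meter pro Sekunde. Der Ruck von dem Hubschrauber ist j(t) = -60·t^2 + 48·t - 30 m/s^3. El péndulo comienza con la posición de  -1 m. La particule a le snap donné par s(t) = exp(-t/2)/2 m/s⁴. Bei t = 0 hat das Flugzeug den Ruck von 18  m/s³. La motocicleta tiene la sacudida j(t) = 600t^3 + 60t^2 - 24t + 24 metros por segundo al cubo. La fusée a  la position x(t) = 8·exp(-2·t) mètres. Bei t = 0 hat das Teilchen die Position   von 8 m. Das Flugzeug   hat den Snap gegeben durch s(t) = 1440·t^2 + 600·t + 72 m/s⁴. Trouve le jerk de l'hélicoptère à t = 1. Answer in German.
Mit j(t) = -60·t^2 + 48·t - 30 und Einsetzen von t = 1, finden wir j = -42.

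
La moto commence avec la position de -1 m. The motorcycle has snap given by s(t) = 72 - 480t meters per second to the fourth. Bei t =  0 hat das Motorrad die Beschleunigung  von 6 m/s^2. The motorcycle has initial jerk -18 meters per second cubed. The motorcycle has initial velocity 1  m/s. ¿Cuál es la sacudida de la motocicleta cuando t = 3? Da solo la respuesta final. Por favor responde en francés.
j(3) = -1962.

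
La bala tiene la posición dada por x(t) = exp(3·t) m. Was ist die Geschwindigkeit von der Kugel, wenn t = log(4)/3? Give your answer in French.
Pour résoudre ceci, nous devons prendre 1 dérivée de notre équation de la position x(t) = exp(3·t). En dérivant la position, nous obtenons la vitesse: v(t) = 3·exp(3·t). De l'équation de la vitesse v(t) = 3·exp(3·t), nous substituons t = log(4)/3 pour obtenir v = 12.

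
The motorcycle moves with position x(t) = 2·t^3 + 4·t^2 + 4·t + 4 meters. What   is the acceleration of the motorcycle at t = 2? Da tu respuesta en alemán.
Um dies zu lösen, müssen wir 2 Ableitungen unserer Gleichung für die Position x(t) = 2·t^3 + 4·t^2 + 4·t + 4 nehmen. Die Ableitung von der Position ergibt die Geschwindigkeit: v(t) = 6·t^2 + 8·t + 4. Durch Ableiten von der Geschwindigkeit erhalten wir die Beschleunigung: a(t) = 12·t + 8. Aus der Gleichung für die Beschleunigung a(t) = 12·t + 8, setzen wir t = 2 ein und erhalten a = 32.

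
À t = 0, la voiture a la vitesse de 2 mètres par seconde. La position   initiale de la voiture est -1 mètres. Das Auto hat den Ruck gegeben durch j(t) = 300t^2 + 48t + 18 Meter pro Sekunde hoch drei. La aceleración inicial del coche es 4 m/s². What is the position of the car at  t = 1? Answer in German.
Um dies zu lösen, müssen wir 3 Stammfunktionen unserer Gleichung für den Ruck j(t) = 300·t^2 + 48·t + 18 finden. Das Integral von dem Ruck, mit a(0) = 4, ergibt die Beschleunigung: a(t) = 100·t^3 + 24·t^2 + 18·t + 4. Die Stammfunktion von der Beschleunigung ist die Geschwindigkeit. Mit v(0) = 2 erhalten wir v(t) = 25·t^4 + 8·t^3 + 9·t^2 + 4·t + 2. Mit ∫v(t)dt und Anwendung von x(0) = -1, finden wir x(t) = 5·t^5 + 2·t^4 + 3·t^3 + 2·t^2 + 2·t - 1. Mit x(t) = 5·t^5 + 2·t^4 + 3·t^3 + 2·t^2 + 2·t - 1 und Einsetzen von t = 1, finden wir x = 13.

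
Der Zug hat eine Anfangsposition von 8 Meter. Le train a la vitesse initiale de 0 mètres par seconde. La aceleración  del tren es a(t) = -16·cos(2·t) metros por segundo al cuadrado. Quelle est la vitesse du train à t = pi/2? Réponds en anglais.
To solve this, we need to take 1 integral of our acceleration equation a(t) = -16·cos(2·t). Integrating acceleration and using the initial condition v(0) = 0, we get v(t) = -8·sin(2·t). From the given velocity equation v(t) = -8·sin(2·t), we substitute t = pi/2 to get v = 0.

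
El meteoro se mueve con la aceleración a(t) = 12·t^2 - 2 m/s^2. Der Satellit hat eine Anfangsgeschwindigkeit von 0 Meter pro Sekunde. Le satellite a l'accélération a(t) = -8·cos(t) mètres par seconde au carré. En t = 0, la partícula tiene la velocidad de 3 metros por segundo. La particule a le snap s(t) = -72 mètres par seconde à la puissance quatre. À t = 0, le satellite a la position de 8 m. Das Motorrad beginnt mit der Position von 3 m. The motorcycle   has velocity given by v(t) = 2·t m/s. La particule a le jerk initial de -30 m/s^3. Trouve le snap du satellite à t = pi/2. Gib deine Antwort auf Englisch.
Starting from acceleration a(t) = -8·cos(t), we take 2 derivatives. The derivative of acceleration gives jerk: j(t) = 8·sin(t). Differentiating jerk, we get snap: s(t) = 8·cos(t). We have snap s(t) = 8·cos(t). Substituting t = pi/2: s(pi/2) = 0.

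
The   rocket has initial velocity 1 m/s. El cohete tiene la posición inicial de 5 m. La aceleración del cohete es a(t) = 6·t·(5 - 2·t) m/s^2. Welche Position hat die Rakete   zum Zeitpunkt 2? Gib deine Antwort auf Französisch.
Nous devons trouver l'intégrale de notre équation de l'accélération a(t) = 6·t·(5 - 2·t) 2 fois. L'intégrale de l'accélération est la vitesse. En utilisant v(0) = 1, nous obtenons v(t) = -4·t^3 + 15·t^2 + 1. En prenant ∫v(t)dt et en appliquant x(0) = 5, nous trouvons x(t) = -t^4 + 5·t^3 + t + 5. Nous avons la position x(t) = -t^4 + 5·t^3 + t + 5. En substituant t = 2: x(2) = 31.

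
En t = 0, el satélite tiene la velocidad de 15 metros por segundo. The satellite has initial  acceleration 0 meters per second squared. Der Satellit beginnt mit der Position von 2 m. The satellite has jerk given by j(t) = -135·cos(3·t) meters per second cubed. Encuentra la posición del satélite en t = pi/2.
Necesitamos integrar nuestra ecuación de la sacudida j(t) = -135·cos(3·t) 3 veces. La antiderivada de la sacudida, con a(0) = 0, da la aceleración: a(t) = -45·sin(3·t). Integrando la aceleración y usando la condición inicial v(0) = 15, obtenemos v(t) = 15·cos(3·t). Integrando la velocidad y usando la condición inicial x(0) = 2, obtenemos x(t) = 5·sin(3·t) + 2. Usando x(t) = 5·sin(3·t) + 2 y sustituyendo t = pi/2, encontramos x = -3.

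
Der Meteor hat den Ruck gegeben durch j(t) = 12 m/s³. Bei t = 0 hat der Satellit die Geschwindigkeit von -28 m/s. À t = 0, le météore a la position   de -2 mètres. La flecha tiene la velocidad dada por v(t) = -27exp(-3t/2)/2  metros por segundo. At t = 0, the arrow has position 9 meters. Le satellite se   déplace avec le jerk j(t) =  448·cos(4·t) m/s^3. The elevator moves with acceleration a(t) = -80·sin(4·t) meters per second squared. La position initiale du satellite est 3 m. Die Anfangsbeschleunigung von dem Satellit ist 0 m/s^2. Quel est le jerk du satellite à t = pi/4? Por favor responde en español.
De la ecuación de la sacudida j(t) = 448·cos(4·t), sustituimos t = pi/4 para obtener j = -448.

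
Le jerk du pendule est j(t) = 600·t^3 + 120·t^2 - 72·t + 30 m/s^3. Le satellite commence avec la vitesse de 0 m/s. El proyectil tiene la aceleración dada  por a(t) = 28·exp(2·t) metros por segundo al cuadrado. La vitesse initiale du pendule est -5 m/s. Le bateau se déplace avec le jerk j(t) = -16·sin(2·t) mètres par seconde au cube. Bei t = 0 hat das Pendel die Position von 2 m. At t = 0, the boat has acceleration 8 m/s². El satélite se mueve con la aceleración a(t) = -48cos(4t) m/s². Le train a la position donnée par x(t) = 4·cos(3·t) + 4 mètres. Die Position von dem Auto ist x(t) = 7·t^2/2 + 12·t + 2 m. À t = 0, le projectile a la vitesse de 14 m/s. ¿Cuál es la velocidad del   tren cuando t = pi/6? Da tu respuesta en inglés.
We must differentiate our position equation x(t) = 4·cos(3·t) + 4 1 time. Taking d/dt of x(t), we find v(t) = -12·sin(3·t). Using v(t) = -12·sin(3·t) and substituting t = pi/6, we find v = -12.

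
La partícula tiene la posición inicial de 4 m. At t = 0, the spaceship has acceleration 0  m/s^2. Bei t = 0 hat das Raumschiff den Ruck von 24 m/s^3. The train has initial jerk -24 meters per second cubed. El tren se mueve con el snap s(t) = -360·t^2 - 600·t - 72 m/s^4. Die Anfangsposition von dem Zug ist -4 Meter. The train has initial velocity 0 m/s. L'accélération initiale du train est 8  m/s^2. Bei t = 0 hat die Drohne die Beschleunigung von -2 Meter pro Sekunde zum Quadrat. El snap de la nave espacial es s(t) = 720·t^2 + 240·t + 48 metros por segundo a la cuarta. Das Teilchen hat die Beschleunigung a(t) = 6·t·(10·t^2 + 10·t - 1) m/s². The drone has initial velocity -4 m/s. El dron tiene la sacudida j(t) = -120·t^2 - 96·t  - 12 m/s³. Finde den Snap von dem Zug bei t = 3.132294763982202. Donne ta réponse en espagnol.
De la ecuación del snap s(t) = -360·t^2 - 600·t - 72, sustituimos t = 3.132294763982202 para obtener s = -5483.43423423864.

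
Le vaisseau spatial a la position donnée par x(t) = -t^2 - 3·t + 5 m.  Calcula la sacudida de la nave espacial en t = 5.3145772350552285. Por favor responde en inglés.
To solve this, we need to take 3 derivatives of our position equation x(t) = -t^2 - 3·t + 5. Differentiating position, we get velocity: v(t) = -2·t - 3. Taking d/dt of v(t), we find a(t) = -2. Taking d/dt of a(t), we find j(t) = 0. From the given jerk equation j(t) = 0, we substitute t = 5.3145772350552285 to get j = 0.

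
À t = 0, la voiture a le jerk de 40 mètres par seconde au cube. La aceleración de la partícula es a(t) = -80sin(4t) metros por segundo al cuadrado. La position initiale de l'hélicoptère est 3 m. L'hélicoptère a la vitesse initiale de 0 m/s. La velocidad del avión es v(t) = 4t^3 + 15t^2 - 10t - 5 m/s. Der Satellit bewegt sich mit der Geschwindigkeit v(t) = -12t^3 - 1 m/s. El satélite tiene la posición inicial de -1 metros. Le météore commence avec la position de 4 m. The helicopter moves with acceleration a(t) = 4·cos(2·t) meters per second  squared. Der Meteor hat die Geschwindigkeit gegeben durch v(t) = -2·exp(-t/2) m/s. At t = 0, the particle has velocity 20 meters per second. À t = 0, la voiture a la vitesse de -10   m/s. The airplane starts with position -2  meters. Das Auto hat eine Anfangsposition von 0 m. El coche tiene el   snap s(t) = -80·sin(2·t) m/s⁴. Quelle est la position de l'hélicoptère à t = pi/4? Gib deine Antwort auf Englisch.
Starting from acceleration a(t) = 4·cos(2·t), we take 2 antiderivatives. Finding the integral of a(t) and using v(0) = 0: v(t) = 2·sin(2·t). Taking ∫v(t)dt and applying x(0) = 3, we find x(t) = 4 - cos(2·t). Using x(t) = 4 - cos(2·t) and substituting t = pi/4, we find x = 4.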